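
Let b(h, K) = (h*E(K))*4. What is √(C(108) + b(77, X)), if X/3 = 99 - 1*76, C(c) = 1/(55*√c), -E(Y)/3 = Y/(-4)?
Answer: √(1735757100 + 110*√3)/330 ≈ 126.25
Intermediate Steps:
E(Y) = 3*Y/4 (E(Y) = -3*Y/(-4) = -3*Y*(-1)/4 = -(-3)*Y/4 = 3*Y/4)
C(c) = 1/(55*√c)
X = 69 (X = 3*(99 - 1*76) = 3*(99 - 76) = 3*23 = 69)
b(h, K) = 3*K*h (b(h, K) = (h*(3*K/4))*4 = (3*K*h/4)*4 = 3*K*h)
√(C(108) + b(77, X)) = √(1/(55*√108) + 3*69*77) = √((√3/18)/55 + 15939) = √(√3/990 + 15939) = √(15939 + √3/990)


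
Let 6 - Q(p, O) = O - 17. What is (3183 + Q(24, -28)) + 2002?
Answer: 5236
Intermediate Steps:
Q(p, O) = 23 - O (Q(p, O) = 6 - (O - 17) = 6 - (-17 + O) = 6 + (17 - O) = 23 - O)
(3183 + Q(24, -28)) + 2002 = (3183 + (23 - 1*(-28))) + 2002 = (3183 + (23 + 28)) + 2002 = (3183 + 51) + 2002 = 3234 + 2002 = 5236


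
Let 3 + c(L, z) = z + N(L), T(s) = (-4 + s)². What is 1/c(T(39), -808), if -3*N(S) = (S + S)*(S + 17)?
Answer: -1/1015111 ≈ -9.8511e-7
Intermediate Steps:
N(S) = -2*S*(17 + S)/3 (N(S) = -(S + S)*(S + 17)/3 = -2*S*(17 + S)/3)
c(L, z) = -3 + z - 2*L*(17 + L)/3 (c(L, z) = -3 + (z - 2*L*(17 + L)/3) = -3 + z - 2*L*(17 + L)/3)
1/c(T(39), -808) = 1/(-3 - 808 - 2*(-4 + 39)²*(17 + (-4 + 39)²)/3) = 1/(-3 - 808 - ⅔*35²*(17 + 35²)) = 1/(-3 - 808 - ⅔*1225*(17 + 1225)) = 1/(-3 - 808 - ⅔*1225*1242) = 1/(-3 - 808 - 1014300) = 1/(-1015111) = -1/1015111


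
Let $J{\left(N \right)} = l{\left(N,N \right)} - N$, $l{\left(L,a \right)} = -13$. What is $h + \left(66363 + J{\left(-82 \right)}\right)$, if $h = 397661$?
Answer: $464093$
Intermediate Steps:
$J{\left(N \right)} = -13 - N$
$h + \left(66363 + J{\left(-82 \right)}\right) = 397661 + \left(66363 - -69\right) = 397661 + \left(66363 + \left(-13 + 82\right)\right) = 397661 + \left(66363 + 69\right) = 397661 + 66432 = 464093$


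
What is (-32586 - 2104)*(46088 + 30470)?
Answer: -2655797020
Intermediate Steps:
(-32586 - 2104)*(46088 + 30470) = -34690*76558 = -2655797020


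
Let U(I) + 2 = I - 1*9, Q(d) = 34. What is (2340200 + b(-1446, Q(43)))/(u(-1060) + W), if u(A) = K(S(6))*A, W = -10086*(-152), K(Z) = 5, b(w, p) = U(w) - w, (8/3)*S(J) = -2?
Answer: 2340189/1527772 ≈ 1.5318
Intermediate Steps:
S(J) = -3/4 (S(J) = (3/8)*(-2) = -3/4)
U(I) = -11 + I (U(I) = -2 + (I - 1*9) = -2 + (I - 9) = -2 + (-9 + I) = -11 + I)
b(w, p) = -11 (b(w, p) = (-11 + w) - w = -11)
W = 1533072
u(A) = 5*A
(2340200 + b(-1446, Q(43)))/(u(-1060) + W) = (2340200 - 11)/(5*(-1060) + 1533072) = 2340189/(-5300 + 1533072) = 2340189/1527772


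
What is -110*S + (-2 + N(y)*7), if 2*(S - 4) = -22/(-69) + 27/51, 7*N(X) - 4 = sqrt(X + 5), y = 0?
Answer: -568499/1173 + sqrt(5) ≈ -482.42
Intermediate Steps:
N(X) = 4/7 + sqrt(5 + X)/7 (N(X) = 4/7 + sqrt(X + 5)/7 = 4/7 + sqrt(5 + X)/7)
S = 10379/2346 (S = 4 + (-22/(-69) + 27/51)/2 = 4 + (-22*(-1/69) + 27*(1/51))/2 = 4 + (22/69 + 9/17)/2 = 4 + (1/2)*(995/1173) = 4 + 995/2346 = 10379/2346 ≈ 4.4241)
-110*S + (-2 + N(y)*7) = -110*10379/2346 + (-2 + (4/7 + sqrt(5 + 0)/7)*7) = -570845/1173 + (-2 + (4/7 + sqrt(5)/7)*7) = -570845/1173 + (-2 + (4 + sqrt(5))) = -570845/1173 + (2 + sqrt(5)) = -568499/1173 + sqrt(5)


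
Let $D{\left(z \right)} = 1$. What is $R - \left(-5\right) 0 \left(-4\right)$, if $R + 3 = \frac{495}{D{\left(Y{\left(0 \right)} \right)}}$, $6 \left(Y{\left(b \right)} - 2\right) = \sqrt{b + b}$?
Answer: $492$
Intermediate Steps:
$Y{\left(b \right)} = 2 + \frac{\sqrt{2} \sqrt{b}}{6}$ ($Y{\left(b \right)} = 2 + \frac{\sqrt{b + b}}{6} = 2 + \frac{\sqrt{2 b}}{6} = 2 + \frac{\sqrt{2} \sqrt{b}}{6}$)
$R = 492$ ($R = -3 + \frac{495}{1} = -3 + 495 \cdot 1 = -3 + 495 = 492$)
$R - \left(-5\right) 0 \left(-4\right) = 492 - \left(-5\right) 0 \left(-4\right) = 492 - 0 \left(-4\right) = 492 - 0 = 492 + 0 = 492$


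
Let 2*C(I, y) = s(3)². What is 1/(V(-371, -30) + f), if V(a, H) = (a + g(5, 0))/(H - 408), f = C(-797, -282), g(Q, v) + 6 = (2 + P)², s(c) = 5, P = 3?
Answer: 438/5827 ≈ 0.075167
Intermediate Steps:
C(I, y) = 25/2 (C(I, y) = (½)*5² = (½)*25 = 25/2)
g(Q, v) = 19 (g(Q, v) = -6 + (2 + 3)² = -6 + 5² = -6 + 25 = 19)
f = 25/2 ≈ 12.500
V(a, H) = (19 + a)/(-408 + H) (V(a, H) = (a + 19)/(H - 408) = (19 + a)/(-408 + H))
1/(V(-371, -30) + f) = 1/((19 - 371)/(-408 - 30) + 25/2) = 1/(-352/(-438) + 25/2) = 1/(-1/438*(-352) + 25/2) = 1/(176/219 + 25/2) = 1/(5827/438) = 438/5827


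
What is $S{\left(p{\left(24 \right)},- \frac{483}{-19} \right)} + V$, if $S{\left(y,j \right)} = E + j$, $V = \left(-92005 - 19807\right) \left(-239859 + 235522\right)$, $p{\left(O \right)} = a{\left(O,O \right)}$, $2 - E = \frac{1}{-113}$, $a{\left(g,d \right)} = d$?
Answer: $\frac{1041141857560}{2147} \approx 4.8493 \cdot 10^{8}$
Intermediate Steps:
$E = \frac{227}{113}$ ($E = 2 - \frac{1}{-113} = 2 - - \frac{1}{113} = 2 + \frac{1}{113} = \frac{227}{113} \approx 2.0089$)
$p{\left(O \right)} = O$
$V = 484928644$ ($V = \left(-111812\right) \left(-4337\right) = 484928644$)
$S{\left(y,j \right)} = \frac{227}{113} + j$
$S{\left(p{\left(24 \right)},- \frac{483}{-19} \right)} + V = \left(\frac{227}{113} - \frac{483}{-19}\right) + 484928644 = \left(\frac{227}{113} - - \frac{483}{19}\right) + 484928644 = \left(\frac{227}{113} + \frac{483}{19}\right) + 484928644 = \frac{58892}{2147} + 484928644 = \frac{1041141857560}{2147}$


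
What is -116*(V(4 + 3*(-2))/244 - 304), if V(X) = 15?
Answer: 2150669/61 ≈ 35257.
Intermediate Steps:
-116*(V(4 + 3*(-2))/244 - 304) = -116*(15/244 - 304) = -116*(-74161/244) = 2150669/61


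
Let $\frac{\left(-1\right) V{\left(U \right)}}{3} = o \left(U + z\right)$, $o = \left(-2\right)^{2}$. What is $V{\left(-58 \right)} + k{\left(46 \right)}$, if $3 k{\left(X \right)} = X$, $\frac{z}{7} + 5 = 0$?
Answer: $\frac{3394}{3} \approx 1131.3$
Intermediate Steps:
$z = -35$ ($z = -35 + 7 \cdot 0 = -35 + 0 = -35$)
$k{\left(X \right)} = \frac{X}{3}$
$o = 4$
$V{\left(U \right)} = 420 - 12 U$ ($V{\left(U \right)} = - 3 \cdot 4 \left(U - 35\right) = - 3 \cdot 4 \left(-35 + U\right) = - 3 \left(-140 + 4 U\right) = 420 - 12 U$)
$V{\left(-58 \right)} + k{\left(46 \right)} = \left(420 - -696\right) + \frac{1}{3} \cdot 46 = \left(420 + 696\right) + \frac{46}{3} = 1116 + \frac{46}{3} = \frac{3394}{3}$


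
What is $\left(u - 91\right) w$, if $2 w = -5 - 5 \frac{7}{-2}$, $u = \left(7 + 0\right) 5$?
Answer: $-350$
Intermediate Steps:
$u = 35$ ($u = 7 \cdot 5 = 35$)
$w = \frac{25}{4}$ ($w = \frac{-5 - 5 \frac{7}{-2}}{2} = \frac{-5 - 5 \cdot 7 \left(- \frac{1}{2}\right)}{2} = \frac{-5 - - \frac{35}{2}}{2} = \frac{-5 + \frac{35}{2}}{2} = \frac{1}{2} \cdot \frac{25}{2} = \frac{25}{4} \approx 6.25$)
$\left(u - 91\right) w = \left(35 - 91\right) \frac{25}{4} = \left(-56\right) \frac{25}{4} = -350$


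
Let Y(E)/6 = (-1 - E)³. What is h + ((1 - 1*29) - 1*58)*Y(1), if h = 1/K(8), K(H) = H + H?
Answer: 66049/16 ≈ 4128.1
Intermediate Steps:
Y(E) = 6*(-1 - E)³
K(H) = 2*H
h = 1/16 (h = 1/(2*8) = 1/16 ≈ 0.062500)
h + ((1 - 1*29) - 1*58)*Y(1) = 1/16 + ((1 - 1*29) - 1*58)*(-6*(1 + 1)³) = 1/16 + ((1 - 29) - 58)*(-6*2³) = 1/16 + (-28 - 58)*(-6*8) = 1/16 - 86*(-48) = 1/16 + 4128 = 66049/16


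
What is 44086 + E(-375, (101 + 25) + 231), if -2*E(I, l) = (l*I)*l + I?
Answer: 23940961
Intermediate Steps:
E(I, l) = -I/2 - I*l²/2 (E(I, l) = -((l*I)*l + I)/2 = -((I*l)*l + I)/2 = -(I*l² + I)/2 = -(I + I*l²)/2 = -I/2 - I*l²/2)
44086 + E(-375, (101 + 25) + 231) = 44086 - ½*(-375)*(1 + ((101 + 25) + 231)²) = 44086 - ½*(-375)*(1 + (126 + 231)²) = 44086 - ½*(-375)*(1 + 357²) = 44086 - ½*(-375)*(1 + 127449) = 44086 - ½*(-375)*127450 = 44086 + 23896875 = 23940961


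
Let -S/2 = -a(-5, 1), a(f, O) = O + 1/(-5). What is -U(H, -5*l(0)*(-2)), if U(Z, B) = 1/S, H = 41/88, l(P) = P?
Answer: -5/8 ≈ -0.62500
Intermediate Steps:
a(f, O) = -⅕ + O (a(f, O) = O - ⅕ = -⅕ + O)
H = 41/88 (H = 41*(1/88) = 41/88 ≈ 0.46591)
S = 8/5 (S = -(-2)*(-⅕ + 1) = -(-2)*4/5 = -2*(-⅘) = 8/5 ≈ 1.6000)
U(Z, B) = 5/8 (U(Z, B) = 1/(8/5) = 5/8)
-U(H, -5*l(0)*(-2)) = -1*5/8 = -5/8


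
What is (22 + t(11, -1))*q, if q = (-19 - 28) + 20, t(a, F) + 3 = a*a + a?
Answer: -4077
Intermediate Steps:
t(a, F) = -3 + a + a² (t(a, F) = -3 + (a*a + a) = -3 + (a² + a) = -3 + (a + a²) = -3 + a + a²)
q = -27 (q = -47 + 20 = -27)
(22 + t(11, -1))*q = (22 + (-3 + 11 + 11²))*(-27) = (22 + (-3 + 11 + 121))*(-27) = (22 + 129)*(-27) = 151*(-27) = -4077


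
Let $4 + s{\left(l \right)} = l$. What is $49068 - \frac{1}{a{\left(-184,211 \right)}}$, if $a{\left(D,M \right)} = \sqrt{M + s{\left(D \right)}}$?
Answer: $49068 - \frac{\sqrt{23}}{23} \approx 49068.0$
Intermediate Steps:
$s{\left(l \right)} = -4 + l$
$a{\left(D,M \right)} = \sqrt{-4 + D + M}$ ($a{\left(D,M \right)} = \sqrt{M + \left(-4 + D\right)} = \sqrt{-4 + D + M}$)
$49068 - \frac{1}{a{\left(-184,211 \right)}} = 49068 - \frac{1}{\sqrt{-4 - 184 + 211}} = 49068 - \frac{1}{\sqrt{23}} = 49068 - \frac{\sqrt{23}}{23}$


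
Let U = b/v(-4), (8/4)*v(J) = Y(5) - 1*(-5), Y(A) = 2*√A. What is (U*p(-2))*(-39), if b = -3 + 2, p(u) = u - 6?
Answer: -624 + 1248*√5/5 ≈ -65.877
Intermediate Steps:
p(u) = -6 + u
b = -1
v(J) = 5/2 + √5 (v(J) = (2*√5 - 1*(-5))/2 = (2*√5 + 5)/2 = (5 + 2*√5)/2 = 5/2 + √5)
U = -1/(5/2 + √5) ≈ -0.21115
(U*p(-2))*(-39) = ((-2 + 4*√5/5)*(-6 - 2))*(-39) = ((-2 + 4*√5/5)*(-8))*(-39) = (16 - 32*√5/5)*(-39) = -624 + 1248*√5/5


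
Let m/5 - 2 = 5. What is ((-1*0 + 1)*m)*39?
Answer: 1365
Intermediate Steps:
m = 35 (m = 10 + 5*5 = 10 + 25 = 35)
((-1*0 + 1)*m)*39 = ((-1*0 + 1)*35)*39 = ((0 + 1)*35)*39 = (1*35)*39 = 35*39 = 1365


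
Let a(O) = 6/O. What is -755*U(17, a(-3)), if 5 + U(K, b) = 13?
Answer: -6040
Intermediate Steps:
U(K, b) = 8 (U(K, b) = -5 + 13 = 8)
-755*U(17, a(-3)) = -755*8 = -6040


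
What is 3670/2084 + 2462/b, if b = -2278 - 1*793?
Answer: 3069881/3199982 ≈ 0.95934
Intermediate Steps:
b = -3071 (b = -2278 - 793 = -3071)
3670/2084 + 2462/b = 3670/2084 + 2462/(-3071) = 3670*(1/2084) + 2462*(-1/3071) = 1835/1042 - 2462/3071 = 3069881/3199982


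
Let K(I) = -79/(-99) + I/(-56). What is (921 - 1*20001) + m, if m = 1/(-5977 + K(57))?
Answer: -632267455104/33137707 ≈ -19080.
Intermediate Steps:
K(I) = 79/99 - I/56 (K(I) = -79*(-1/99) + I*(-1/56) = 79/99 - I/56)
m = -5544/33137707 (m = 1/(-5977 + (79/99 - 1/56*57)) = 1/(-5977 + (79/99 - 57/56)) = 1/(-5977 - 1219/5544) = 1/(-33137707/5544) = -5544/33137707 ≈ -0.00016730)
(921 - 1*20001) + m = (921 - 1*20001) - 5544/33137707 = (921 - 20001) - 5544/33137707 = -19080 - 5544/33137707 = -632267455104/33137707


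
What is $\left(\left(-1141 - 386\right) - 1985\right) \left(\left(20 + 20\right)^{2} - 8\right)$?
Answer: $-5591104$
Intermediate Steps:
$\left(\left(-1141 - 386\right) - 1985\right) \left(\left(20 + 20\right)^{2} - 8\right) = \left(-1527 - 1985\right) \left(40^{2} - 8\right) = - 3512 \left(1600 - 8\right) = \left(-3512\right) 1592 = -5591104$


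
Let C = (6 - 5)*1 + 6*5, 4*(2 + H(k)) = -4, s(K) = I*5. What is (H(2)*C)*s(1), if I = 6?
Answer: -2790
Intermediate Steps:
s(K) = 30 (s(K) = 6*5 = 30)
H(k) = -3 (H(k) = -2 + (¼)*(-4) = -2 - 1 = -3)
C = 31 (C = 1*1 + 30 = 1 + 30 = 31)
(H(2)*C)*s(1) = -3*31*30 = -93*30 = -2790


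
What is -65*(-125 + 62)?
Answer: 4095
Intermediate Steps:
-65*(-125 + 62) = -65*(-63) = 4095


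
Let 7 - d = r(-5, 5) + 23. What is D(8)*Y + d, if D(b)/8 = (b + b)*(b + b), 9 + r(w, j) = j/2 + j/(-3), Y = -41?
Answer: -503855/6 ≈ -83976.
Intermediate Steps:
r(w, j) = -9 + j/6 (r(w, j) = -9 + (j/2 + j/(-3)) = -9 + (j*(½) + j*(-⅓)) = -9 + (j/2 - j/3) = -9 + j/6)
D(b) = 32*b² (D(b) = 8*((b + b)*(b + b)) = 8*((2*b)*(2*b)) = 8*(4*b²) = 32*b²)
d = -47/6 (d = 7 - ((-9 + (⅙)*5) + 23) = 7 - ((-9 + ⅚) + 23) = 7 - (-49/6 + 23) = 7 - 1*89/6 = 7 - 89/6 = -47/6 ≈ -7.8333)
D(8)*Y + d = (32*8²)*(-41) - 47/6 = (32*64)*(-41) - 47/6 = 2048*(-41) - 47/6 = -83968 - 47/6 = -503855/6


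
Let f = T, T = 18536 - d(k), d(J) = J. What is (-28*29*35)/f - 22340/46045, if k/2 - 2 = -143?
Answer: -172899302/86647481 ≈ -1.9954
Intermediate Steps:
k = -282 (k = 4 + 2*(-143) = 4 - 286 = -282)
T = 18818 (T = 18536 - 1*(-282) = 18536 + 282 = 18818)
f = 18818
(-28*29*35)/f - 22340/46045 = (-28*29*35)/18818 - 22340/46045 = -812*35*(1/18818) - 22340*1/46045 = -28420*1/18818 - 4468/9209 = -14210/9409 - 4468/9209 = -172899302/86647481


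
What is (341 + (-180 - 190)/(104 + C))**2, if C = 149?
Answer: 7379325409/64009 ≈ 1.1529e+5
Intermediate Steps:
(341 + (-180 - 190)/(104 + C))**2 = (341 + (-180 - 190)/(104 + 149))**2 = (341 - 370/253)**2 = (85903/253)**2 = 7379325409/64009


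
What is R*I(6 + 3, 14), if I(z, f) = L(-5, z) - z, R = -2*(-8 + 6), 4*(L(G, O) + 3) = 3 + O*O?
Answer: 36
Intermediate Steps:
L(G, O) = -9/4 + O**2/4 (L(G, O) = -3 + (3 + O*O)/4 = -3 + (3 + O**2)/4 = -3 + (3/4 + O**2/4) = -9/4 + O**2/4)
R = 4 (R = -2*(-2) = 4)
I(z, f) = -9/4 - z + z**2/4 (I(z, f) = (-9/4 + z**2/4) - z = -9/4 - z + z**2/4)
R*I(6 + 3, 14) = 4*(-9/4 - (6 + 3) + (6 + 3)**2/4) = 4*(-9/4 - 1*9 + (1/4)*9**2) = 4*(-9/4 - 9 + (1/4)*81) = 4*(-9/4 - 9 + 81/4) = 4*9 = 36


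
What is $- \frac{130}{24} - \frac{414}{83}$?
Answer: $- \frac{10363}{996} \approx -10.405$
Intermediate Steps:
$- \frac{130}{24} - \frac{414}{83} = \left(-130\right) \frac{1}{24} - \frac{414}{83} = - \frac{65}{12} - \frac{414}{83} = - \frac{10363}{996}$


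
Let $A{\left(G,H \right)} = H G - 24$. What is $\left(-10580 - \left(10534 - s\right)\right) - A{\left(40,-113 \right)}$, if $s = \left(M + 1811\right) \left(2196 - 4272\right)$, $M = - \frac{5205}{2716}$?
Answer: $- \frac{2561342479}{679} \approx -3.7722 \cdot 10^{6}$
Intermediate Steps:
$M = - \frac{5205}{2716}$ ($M = \left(-5205\right) \frac{1}{2716} = - \frac{5205}{2716} \approx -1.9164$)
$s = - \frac{2550091449}{679}$ ($s = \left(- \frac{5205}{2716} + 1811\right) \left(2196 - 4272\right) = \frac{4913471}{2716} \left(-2076\right) = - \frac{2550091449}{679} \approx -3.7557 \cdot 10^{6}$)
$A{\left(G,H \right)} = -24 + G H$ ($A{\left(G,H \right)} = G H - 24 = -24 + G H$)
$\left(-10580 - \left(10534 - s\right)\right) - A{\left(40,-113 \right)} = \left(-10580 - \left(10534 - - \frac{2550091449}{679}\right)\right) - \left(-24 + 40 \left(-113\right)\right) = \left(-10580 - \left(10534 + \frac{2550091449}{679}\right)\right) - \left(-24 - 4520\right) = \left(-10580 - \frac{2557244035}{679}\right) - -4544 = \left(-10580 - \frac{2557244035}{679}\right) + 4544 = - \frac{2564427855}{679} + 4544 = - \frac{2561342479}{679}$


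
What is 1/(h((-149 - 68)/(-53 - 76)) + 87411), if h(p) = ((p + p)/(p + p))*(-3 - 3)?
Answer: 1/87405 ≈ 1.1441e-5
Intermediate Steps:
h(p) = -6 (h(p) = ((2*p)/((2*p)))*(-6) = ((2*p)*(1/(2*p)))*(-6) = 1*(-6) = -6)
1/(h((-149 - 68)/(-53 - 76)) + 87411) = 1/(-6 + 87411) = 1/87405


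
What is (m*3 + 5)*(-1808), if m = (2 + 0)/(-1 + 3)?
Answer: -14464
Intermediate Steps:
m = 1 (m = 2/2 = 2*(½) = 1)
(m*3 + 5)*(-1808) = (1*3 + 5)*(-1808) = (3 + 5)*(-1808) = 8*(-1808) = -14464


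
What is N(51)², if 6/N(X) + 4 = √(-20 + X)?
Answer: 36/(4 - √31)² ≈ 14.647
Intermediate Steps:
N(X) = 6/(-4 + √(-20 + X))
N(51)² = (6/(-4 + √(-20 + 51)))² = (6/(-4 + √31))² = 36/(-4 + √31)²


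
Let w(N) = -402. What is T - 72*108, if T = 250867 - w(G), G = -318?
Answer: 243493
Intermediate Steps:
T = 251269 (T = 250867 - 1*(-402) = 250867 + 402 = 251269)
T - 72*108 = 251269 - 72*108 = 251269 - 7776 = 243493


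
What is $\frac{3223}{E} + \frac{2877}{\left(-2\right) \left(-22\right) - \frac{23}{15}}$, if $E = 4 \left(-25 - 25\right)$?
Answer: $\frac{939707}{18200} \approx 51.632$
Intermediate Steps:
$E = -200$ ($E = 4 \left(-50\right) = -200$)
$\frac{3223}{E} + \frac{2877}{\left(-2\right) \left(-22\right) - \frac{23}{15}} = \frac{3223}{-200} + \frac{2877}{\left(-2\right) \left(-22\right) - \frac{23}{15}} = 3223 \left(- \frac{1}{200}\right) + \frac{2877}{44 - \frac{23}{15}} = - \frac{3223}{200} + \frac{2877}{44 - \frac{23}{15}} = - \frac{3223}{200} + \frac{2877}{\frac{637}{15}} = - \frac{3223}{200} + 2877 \cdot \frac{15}{637} = - \frac{3223}{200} + \frac{6165}{91} = \frac{939707}{18200}$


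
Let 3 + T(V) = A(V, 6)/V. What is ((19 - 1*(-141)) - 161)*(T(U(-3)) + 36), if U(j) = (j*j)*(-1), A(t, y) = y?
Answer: -97/3 ≈ -32.333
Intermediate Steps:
U(j) = -j² (U(j) = j²*(-1) = -j²)
T(V) = -3 + 6/V
((19 - 1*(-141)) - 161)*(T(U(-3)) + 36) = ((19 - 1*(-141)) - 161)*((-3 + 6/((-1*(-3)²))) + 36) = ((19 + 141) - 161)*((-3 + 6/((-1*9))) + 36) = (160 - 161)*((-3 + 6/(-9)) + 36) = -((-3 + 6*(-⅑)) + 36) = -((-3 - ⅔) + 36) = -(-11/3 + 36) = -1*97/3 = -97/3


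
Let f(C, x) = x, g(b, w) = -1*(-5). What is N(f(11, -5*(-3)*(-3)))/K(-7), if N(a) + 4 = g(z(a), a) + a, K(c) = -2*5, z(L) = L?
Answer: 22/5 ≈ 4.4000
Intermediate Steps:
g(b, w) = 5
K(c) = -10
N(a) = 1 + a (N(a) = -4 + (5 + a) = 1 + a)
N(f(11, -5*(-3)*(-3)))/K(-7) = (1 - 5*(-3)*(-3))/(-10) = (1 + 15*(-3))*(-⅒) = (1 - 45)*(-⅒) = -44*(-⅒) = 22/5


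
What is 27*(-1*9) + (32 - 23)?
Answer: -234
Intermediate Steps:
27*(-1*9) + (32 - 23) = 27*(-9) + 9 = -243 + 9 = -234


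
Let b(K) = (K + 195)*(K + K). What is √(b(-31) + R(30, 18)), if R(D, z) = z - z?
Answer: 2*I*√2542 ≈ 100.84*I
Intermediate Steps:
R(D, z) = 0
b(K) = 2*K*(195 + K) (b(K) = (195 + K)*(2*K) = 2*K*(195 + K))
√(b(-31) + R(30, 18)) = √(2*(-31)*(195 - 31) + 0) = √(2*(-31)*164 + 0) = √(-10168 + 0) = √(-10168) = 2*I*√2542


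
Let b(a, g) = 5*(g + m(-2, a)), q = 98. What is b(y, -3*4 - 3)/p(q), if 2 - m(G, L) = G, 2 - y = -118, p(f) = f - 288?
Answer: 11/38 ≈ 0.28947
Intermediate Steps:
p(f) = -288 + f
y = 120 (y = 2 - 1*(-118) = 2 + 118 = 120)
m(G, L) = 2 - G
b(a, g) = 20 + 5*g (b(a, g) = 5*(g + (2 - 1*(-2))) = 5*(g + (2 + 2)) = 5*(g + 4) = 5*(4 + g) = 20 + 5*g)
b(y, -3*4 - 3)/p(q) = (20 + 5*(-3*4 - 3))/(-288 + 98) = (20 + 5*(-12 - 3))/(-190) = (20 + 5*(-15))*(-1/190) = (20 - 75)*(-1/190) = -55*(-1/190) = 11/38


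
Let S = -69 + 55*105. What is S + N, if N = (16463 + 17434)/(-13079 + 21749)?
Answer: 16501639/2890 ≈ 5709.9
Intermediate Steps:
S = 5706 (S = -69 + 5775 = 5706)
N = 11299/2890 (N = 33897/8670 = 33897*(1/8670) = 11299/2890 ≈ 3.9097)
S + N = 5706 + 11299/2890 = 16501639/2890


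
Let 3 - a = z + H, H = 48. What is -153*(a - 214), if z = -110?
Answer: 22797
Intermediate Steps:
a = 65 (a = 3 - (-110 + 48) = 3 - 1*(-62) = 3 + 62 = 65)
-153*(a - 214) = -153*(65 - 214) = -153*(-149) = 22797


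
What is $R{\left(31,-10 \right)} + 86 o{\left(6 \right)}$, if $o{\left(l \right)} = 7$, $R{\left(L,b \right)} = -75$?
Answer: $527$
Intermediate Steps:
$R{\left(31,-10 \right)} + 86 o{\left(6 \right)} = -75 + 86 \cdot 7 = -75 + 602 = 527$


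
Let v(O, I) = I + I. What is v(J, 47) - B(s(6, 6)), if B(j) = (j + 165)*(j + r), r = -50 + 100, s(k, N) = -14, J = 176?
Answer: -5342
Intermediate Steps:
r = 50
v(O, I) = 2*I
B(j) = (50 + j)*(165 + j) (B(j) = (j + 165)*(j + 50) = (165 + j)*(50 + j) = (50 + j)*(165 + j))
v(J, 47) - B(s(6, 6)) = 2*47 - (8250 + (-14)**2 + 215*(-14)) = 94 - (8250 + 196 - 3010) = 94 - 1*5436 = 94 - 5436 = -5342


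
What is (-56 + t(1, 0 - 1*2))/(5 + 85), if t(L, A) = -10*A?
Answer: -⅖ ≈ -0.40000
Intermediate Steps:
(-56 + t(1, 0 - 1*2))/(5 + 85) = (-56 - 10*(0 - 1*2))/(5 + 85) = (-56 - 10*(0 - 2))/90 = (-56 - 10*(-2))*(1/90) = (-56 + 20)*(1/90) = -36*1/90 = -⅖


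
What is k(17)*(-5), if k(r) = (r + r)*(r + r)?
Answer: -5780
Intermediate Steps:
k(r) = 4*r² (k(r) = (2*r)*(2*r) = 4*r²)
k(17)*(-5) = (4*17²)*(-5) = (4*289)*(-5) = 1156*(-5) = -5780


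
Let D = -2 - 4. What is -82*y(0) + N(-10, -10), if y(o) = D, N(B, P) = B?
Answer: 482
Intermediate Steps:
D = -6
y(o) = -6
-82*y(0) + N(-10, -10) = -82*(-6) - 10 = 492 - 10 = 482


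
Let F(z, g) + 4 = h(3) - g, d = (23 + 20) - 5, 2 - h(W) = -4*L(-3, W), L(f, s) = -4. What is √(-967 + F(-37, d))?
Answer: I*√1023 ≈ 31.984*I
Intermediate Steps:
h(W) = -14 (h(W) = 2 - (-4)*(-4) = 2 - 1*16 = 2 - 16 = -14)
d = 38 (d = 43 - 5 = 38)
F(z, g) = -18 - g (F(z, g) = -4 + (-14 - g) = -18 - g)
√(-967 + F(-37, d)) = √(-967 + (-18 - 1*38)) = √(-967 + (-18 - 38)) = √(-967 - 56) = √(-1023) = I*√1023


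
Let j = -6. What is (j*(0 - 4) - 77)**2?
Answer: 2809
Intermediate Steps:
(j*(0 - 4) - 77)**2 = (-6*(0 - 4) - 77)**2 = (-6*(-4) - 77)**2 = (24 - 77)**2 = (-53)**2 = 2809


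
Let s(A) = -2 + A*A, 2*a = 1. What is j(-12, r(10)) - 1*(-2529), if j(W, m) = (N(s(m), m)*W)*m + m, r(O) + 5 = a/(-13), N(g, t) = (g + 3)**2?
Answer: 132533351629/2970344 ≈ 44619.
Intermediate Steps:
a = 1/2 (a = (1/2)*1 = 1/2 ≈ 0.50000)
s(A) = -2 + A**2
N(g, t) = (3 + g)**2
r(O) = -131/26 (r(O) = -5 + (1/2)/(-13) = -5 + (1/2)*(-1/13) = -5 - 1/26 = -131/26)
j(W, m) = m + W*m*(1 + m**2)**2 (j(W, m) = ((3 + (-2 + m**2))**2*W)*m + m = ((1 + m**2)**2*W)*m + m = (W*(1 + m**2)**2)*m + m = W*m*(1 + m**2)**2 + m = m + W*m*(1 + m**2)**2)
j(-12, r(10)) - 1*(-2529) = -131*(1 - 12*(1 + (-131/26)**2)**2)/26 - 1*(-2529) = -131*(1 - 12*(1 + 17161/676)**2)/26 + 2529 = -131*(1 - 12*(17837/676)**2)/26 + 2529 = -131*(1 - 12*318158569/456976)/26 + 2529 = -131*(1 - 954475707/114244)/26 + 2529 = -131/26*(-954361463/114244) + 2529 = 125021351653/2970344 + 2529 = 132533351629/2970344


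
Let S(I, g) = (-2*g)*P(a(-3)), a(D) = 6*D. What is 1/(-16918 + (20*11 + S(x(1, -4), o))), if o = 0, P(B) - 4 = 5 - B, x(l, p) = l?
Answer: -1/16698 ≈ -5.9887e-5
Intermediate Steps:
P(B) = 9 - B (P(B) = 4 + (5 - B) = 9 - B)
S(I, g) = -54*g (S(I, g) = (-2*g)*(9 - 6*(-3)) = (-2*g)*(9 - 1*(-18)) = (-2*g)*(9 + 18) = -2*g*27 = -54*g)
1/(-16918 + (20*11 + S(x(1, -4), o))) = 1/(-16918 + (20*11 - 54*0)) = 1/(-16918 + (220 + 0)) = 1/(-16918 + 220) = 1/(-16698) = -1/16698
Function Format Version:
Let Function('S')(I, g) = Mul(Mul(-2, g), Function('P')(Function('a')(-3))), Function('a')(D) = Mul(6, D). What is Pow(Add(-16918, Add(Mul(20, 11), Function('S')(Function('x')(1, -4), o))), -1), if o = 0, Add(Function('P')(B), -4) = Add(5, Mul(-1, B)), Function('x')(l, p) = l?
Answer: Rational(-1, 16698) ≈ -5.9887e-5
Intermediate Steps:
Function('P')(B) = Add(9, Mul(-1, B)) (Function('P')(B) = Add(4, Add(5, Mul(-1, B))) = Add(9, Mul(-1, B)))
Function('S')(I, g) = Mul(-54, g) (Function('S')(I, g) = Mul(Mul(-2, g), Add(9, Mul(-1, Mul(6, -3)))) = Mul(Mul(-2, g), Add(9, Mul(-1, -18))) = Mul(Mul(-2, g), Add(9, 18)) = Mul(Mul(-2, g), 27) = Mul(-54, g))
Pow(Add(-16918, Add(Mul(20, 11), Function('S')(Function('x')(1, -4), o))), -1) = Pow(Add(-16918, Add(Mul(20, 11), Mul(-54, 0))), -1) = Pow(Add(-16918, Add(220, 0)), -1) = Pow(Add(-16918, 220), -1) = Pow(-16698, -1) = Rational(-1, 16698)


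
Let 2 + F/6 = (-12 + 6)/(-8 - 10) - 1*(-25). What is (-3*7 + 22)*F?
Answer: 140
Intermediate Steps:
F = 140 (F = -12 + 6*((-12 + 6)/(-8 - 10) - 1*(-25)) = -12 + 6*(-6/(-18) + 25) = -12 + 6*(-6*(-1/18) + 25) = -12 + 6*(⅓ + 25) = -12 + 6*(76/3) = -12 + 152 = 140)
(-3*7 + 22)*F = (-3*7 + 22)*140 = (-21 + 22)*140 = 1*140 = 140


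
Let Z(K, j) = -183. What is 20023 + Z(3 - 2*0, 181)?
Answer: 19840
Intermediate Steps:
20023 + Z(3 - 2*0, 181) = 20023 - 183 = 19840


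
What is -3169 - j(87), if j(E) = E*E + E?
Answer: -10825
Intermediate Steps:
j(E) = E + E² (j(E) = E² + E = E + E²)
-3169 - j(87) = -3169 - 87*(1 + 87) = -3169 - 87*88 = -3169 - 1*7656 = -3169 - 7656 = -10825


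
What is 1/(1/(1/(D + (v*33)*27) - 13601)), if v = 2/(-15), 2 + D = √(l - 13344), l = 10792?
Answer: -1457402309/107154 - 25*I*√638/214308 ≈ -13601.0 - 0.0029465*I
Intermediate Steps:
D = -2 + 2*I*√638 (D = -2 + √(10792 - 13344) = -2 + √(-2552) = -2 + 2*I*√638 ≈ -2.0 + 50.517*I)
v = -2/15 (v = 2*(-1/15) = -2/15 ≈ -0.13333)
1/(1/(1/(D + (v*33)*27) - 13601)) = 1/(1/(1/((-2 + 2*I*√638) - 2/15*33*27) - 13601)) = 1/(1/(1/((-2 + 2*I*√638) - 22/5*27) - 13601)) = 1/(1/(1/((-2 + 2*I*√638) - 594/5) - 13601)) = 1/(1/(1/(-604/5 + 2*I*√638) - 13601)) = 1/(1/(-13601 + 1/(-604/5 + 2*I*√638))) = -13601 + 1/(-604/5 + 2*I*√638)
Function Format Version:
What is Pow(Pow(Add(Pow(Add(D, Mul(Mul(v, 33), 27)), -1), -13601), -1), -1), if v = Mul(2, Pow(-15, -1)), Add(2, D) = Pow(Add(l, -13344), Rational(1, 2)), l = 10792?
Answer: Add(Rational(-1457402309, 107154), Mul(Rational(-25, 214308), I, Pow(638, Rational(1, 2)))) ≈ Add(-13601., Mul(-0.0029465, I))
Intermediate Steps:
D = Add(-2, Mul(2, I, Pow(638, Rational(1, 2)))) (D = Add(-2, Pow(Add(10792, -13344), Rational(1, 2))) = Add(-2, Pow(-2552, Rational(1, 2))) = Add(-2, Mul(2, I, Pow(638, Rational(1, 2)))) ≈ Add(-2.0000, Mul(50.517, I)))
v = Rational(-2, 15) (v = Mul(2, Rational(-1, 15)) = Rational(-2, 15) ≈ -0.13333)
Pow(Pow(Add(Pow(Add(D, Mul(Mul(v, 33), 27)), -1), -13601), -1), -1) = Pow(Pow(Add(Pow(Add(Add(-2, Mul(2, I, Pow(638, Rational(1, 2)))), Mul(Mul(Rational(-2, 15), 33), 27)), -1), -13601), -1), -1) = Pow(Pow(Add(Pow(Add(Add(-2, Mul(2, I, Pow(638, Rational(1, 2)))), Mul(Rational(-22, 5), 27)), -1), -13601), -1), -1) = Pow(Pow(Add(Pow(Add(Add(-2, Mul(2, I, Pow(638, Rational(1, 2)))), Rational(-594, 5)), -1), -13601), -1), -1) = Pow(Pow(Add(Pow(Add(Rational(-604, 5), Mul(2, I, Pow(638, Rational(1, 2)))), -1), -13601), -1), -1) = Pow(Pow(Add(-13601, Pow(Add(Rational(-604, 5), Mul(2, I, Pow(638, Rational(1, 2)))), -1)), -1), -1) = Add(-13601, Pow(Add(Rational(-604, 5), Mul(2, I, Pow(638, Rational(1, 2)))), -1))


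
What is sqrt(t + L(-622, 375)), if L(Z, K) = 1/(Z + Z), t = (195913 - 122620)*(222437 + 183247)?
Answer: sqrt(11503530477943897)/622 ≈ 1.7244e+5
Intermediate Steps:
t = 29733797412 (t = 73293*405684 = 29733797412)
L(Z, K) = 1/(2*Z)
sqrt(t + L(-622, 375)) = sqrt(29733797412 + (1/2)/(-622)) = sqrt(29733797412 + (1/2)*(-1/622)) = sqrt(29733797412 - 1/1244) = sqrt(36988843980527/1244) = sqrt(11503530477943897)/622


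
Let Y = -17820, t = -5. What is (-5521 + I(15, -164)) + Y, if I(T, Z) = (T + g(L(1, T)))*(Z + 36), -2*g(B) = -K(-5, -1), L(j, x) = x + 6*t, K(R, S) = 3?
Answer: -25453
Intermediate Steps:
L(j, x) = -30 + x (L(j, x) = x + 6*(-5) = x - 30 = -30 + x)
g(B) = 3/2 (g(B) = -(-1)*3/2 = -1/2*(-3) = 3/2)
I(T, Z) = (36 + Z)*(3/2 + T) (I(T, Z) = (T + 3/2)*(Z + 36) = (3/2 + T)*(36 + Z) = (36 + Z)*(3/2 + T))
(-5521 + I(15, -164)) + Y = (-5521 + (54 + 36*15 + (3/2)*(-164) + 15*(-164))) - 17820 = (-5521 + (54 + 540 - 246 - 2460)) - 17820 = (-5521 - 2112) - 17820 = -7633 - 17820 = -25453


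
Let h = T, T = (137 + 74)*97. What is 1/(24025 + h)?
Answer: 1/44492 ≈ 2.2476e-5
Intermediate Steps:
T = 20467 (T = 211*97 = 20467)
h = 20467
1/(24025 + h) = 1/(24025 + 20467) = 1/44492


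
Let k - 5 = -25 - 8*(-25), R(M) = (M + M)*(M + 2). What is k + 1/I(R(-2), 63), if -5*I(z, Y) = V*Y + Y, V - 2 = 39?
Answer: 476275/2646 ≈ 180.00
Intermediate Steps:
V = 41 (V = 2 + 39 = 41)
R(M) = 2*M*(2 + M) (R(M) = (2*M)*(2 + M) = 2*M*(2 + M))
I(z, Y) = -42*Y/5 (I(z, Y) = -(41*Y + Y)/5 = -42*Y/5)
k = 180 (k = 5 + (-25 - 8*(-25)) = 5 + (-25 + 200) = 5 + 175 = 180)
k + 1/I(R(-2), 63) = 180 + 1/(-42/5*63) = 180 + 1/(-2646/5) = 180 - 5/2646 = 476275/2646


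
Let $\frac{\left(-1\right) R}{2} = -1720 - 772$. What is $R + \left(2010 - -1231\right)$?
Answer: $8225$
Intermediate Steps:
$R = 4984$ ($R = - 2 \left(-1720 - 772\right) = \left(-2\right) \left(-2492\right) = 4984$)
$R + \left(2010 - -1231\right) = 4984 + \left(2010 - -1231\right) = 4984 + \left(2010 + 1231\right) = 4984 + 3241 = 8225$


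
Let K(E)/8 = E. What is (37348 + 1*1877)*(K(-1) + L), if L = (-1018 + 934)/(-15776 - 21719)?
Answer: -2352527220/7499 ≈ -3.1371e+5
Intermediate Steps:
K(E) = 8*E
L = 84/37495 (L = -84/(-37495) = -84*(-1/37495) = 84/37495 ≈ 0.0022403)
(37348 + 1*1877)*(K(-1) + L) = (37348 + 1*1877)*(8*(-1) + 84/37495) = (37348 + 1877)*(-8 + 84/37495) = 39225*(-299876/37495) = -2352527220/7499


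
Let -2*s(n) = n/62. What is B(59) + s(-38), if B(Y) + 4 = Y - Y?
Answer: -229/62 ≈ -3.6936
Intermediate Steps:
s(n) = -n/124 (s(n) = -n/(2*62) = -n/124)
B(Y) = -4 (B(Y) = -4 + (Y - Y) = -4 + 0 = -4)
B(59) + s(-38) = -4 - 1/124*(-38) = -4 + 19/62 = -229/62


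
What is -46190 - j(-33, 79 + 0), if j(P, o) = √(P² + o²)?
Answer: -46190 - √7330 ≈ -46276.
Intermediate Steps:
-46190 - j(-33, 79 + 0) = -46190 - √((-33)² + (79 + 0)²) = -46190 - √(1089 + 79²) = -46190 - √(1089 + 6241) = -46190 - √7330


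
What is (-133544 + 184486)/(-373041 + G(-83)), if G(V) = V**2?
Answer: -25471/183076 ≈ -0.13913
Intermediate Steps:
(-133544 + 184486)/(-373041 + G(-83)) = (-133544 + 184486)/(-373041 + (-83)**2) = 50942/(-373041 + 6889) = 50942/(-366152) = 50942*(-1/366152) = -25471/183076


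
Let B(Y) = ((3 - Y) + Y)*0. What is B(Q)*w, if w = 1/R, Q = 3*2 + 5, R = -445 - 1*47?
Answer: 0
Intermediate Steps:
R = -492 (R = -445 - 47 = -492)
Q = 11 (Q = 6 + 5 = 11)
B(Y) = 0 (B(Y) = 3*0 = 0)
w = -1/492 (w = 1/(-492) = -1/492 ≈ -0.0020325)
B(Q)*w = 0*(-1/492) = 0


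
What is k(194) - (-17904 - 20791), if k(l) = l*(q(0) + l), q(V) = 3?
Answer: 76913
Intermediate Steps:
k(l) = l*(3 + l)
k(194) - (-17904 - 20791) = 194*(3 + 194) - (-17904 - 20791) = 194*197 - 1*(-38695) = 38218 + 38695 = 76913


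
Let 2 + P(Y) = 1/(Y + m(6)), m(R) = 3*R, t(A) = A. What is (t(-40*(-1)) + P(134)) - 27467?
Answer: -4169207/152 ≈ -27429.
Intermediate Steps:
P(Y) = -2 + 1/(18 + Y) (P(Y) = -2 + 1/(Y + 3*6) = -2 + 1/(Y + 18) = -2 + 1/(18 + Y))
(t(-40*(-1)) + P(134)) - 27467 = (-40*(-1) + (-35 - 2*134)/(18 + 134)) - 27467 = (40 + (-35 - 268)/152) - 27467 = (40 + (1/152)*(-303)) - 27467 = (40 - 303/152) - 27467 = 5777/152 - 27467 = -4169207/152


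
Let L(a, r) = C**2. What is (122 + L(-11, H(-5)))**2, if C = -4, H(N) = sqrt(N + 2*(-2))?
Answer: 19044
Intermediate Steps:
H(N) = sqrt(-4 + N) (H(N) = sqrt(N - 4) = sqrt(-4 + N))
L(a, r) = 16 (L(a, r) = (-4)**2 = 16)
(122 + L(-11, H(-5)))**2 = (122 + 16)**2 = 138**2 = 19044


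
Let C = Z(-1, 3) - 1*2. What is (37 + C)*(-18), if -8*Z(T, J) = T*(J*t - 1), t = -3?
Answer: -1215/2 ≈ -607.50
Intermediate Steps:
Z(T, J) = -T*(-1 - 3*J)/8 (Z(T, J) = -T*(J*(-3) - 1)/8 = -T*(-3*J - 1)/8 = -T*(-1 - 3*J)/8)
C = -13/4 (C = (⅛)*(-1)*(1 + 3*3) - 1*2 = (⅛)*(-1)*(1 + 9) - 2 = (⅛)*(-1)*10 - 2 = -5/4 - 2 = -13/4 ≈ -3.2500)
(37 + C)*(-18) = (37 - 13/4)*(-18) = (135/4)*(-18) = -1215/2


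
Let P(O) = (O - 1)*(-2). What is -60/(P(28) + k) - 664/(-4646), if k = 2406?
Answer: 53457/455308 ≈ 0.11741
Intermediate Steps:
P(O) = 2 - 2*O (P(O) = (-1 + O)*(-2) = 2 - 2*O)
-60/(P(28) + k) - 664/(-4646) = -60/((2 - 2*28) + 2406) - 664/(-4646) = -60/((2 - 56) + 2406) - 664*(-1/4646) = -60/(-54 + 2406) + 332/2323 = -60/2352 + 332/2323 = -60*1/2352 + 332/2323 = -5/196 + 332/2323 = 53457/455308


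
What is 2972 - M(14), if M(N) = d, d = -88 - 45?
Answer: 3105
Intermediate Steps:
d = -133
M(N) = -133
2972 - M(14) = 2972 - 1*(-133) = 2972 + 133 = 3105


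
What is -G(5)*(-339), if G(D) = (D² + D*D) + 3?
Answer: 17967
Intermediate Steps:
G(D) = 3 + 2*D² (G(D) = (D² + D²) + 3 = 2*D² + 3 = 3 + 2*D²)
-G(5)*(-339) = -(3 + 2*5²)*(-339) = -(3 + 2*25)*(-339) = -(3 + 50)*(-339) = -1*53*(-339) = -53*(-339) = 17967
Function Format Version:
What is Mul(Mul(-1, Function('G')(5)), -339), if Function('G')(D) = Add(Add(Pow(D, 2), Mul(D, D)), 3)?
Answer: 17967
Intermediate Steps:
Function('G')(D) = Add(3, Mul(2, Pow(D, 2))) (Function('G')(D) = Add(Add(Pow(D, 2), Pow(D, 2)), 3) = Add(Mul(2, Pow(D, 2)), 3) = Add(3, Mul(2, Pow(D, 2))))
Mul(Mul(-1, Function('G')(5)), -339) = Mul(Mul(-1, Add(3, Mul(2, Pow(5, 2)))), -339) = Mul(Mul(-1, Add(3, Mul(2, 25))), -339) = Mul(Mul(-1, Add(3, 50)), -339) = Mul(Mul(-1, 53), -339) = Mul(-53, -339) = 17967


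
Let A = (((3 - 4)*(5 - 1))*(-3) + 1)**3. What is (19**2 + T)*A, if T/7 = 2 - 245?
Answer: -2943980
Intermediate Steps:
A = 2197 (A = (-1*4*(-3) + 1)**3 = (-4*(-3) + 1)**3 = (12 + 1)**3 = 13**3 = 2197)
T = -1701 (T = 7*(2 - 245) = 7*(-243) = -1701)
(19**2 + T)*A = (19**2 - 1701)*2197 = (361 - 1701)*2197 = -1340*2197 = -2943980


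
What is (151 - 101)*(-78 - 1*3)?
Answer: -4050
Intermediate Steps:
(151 - 101)*(-78 - 1*3) = 50*(-78 - 3) = 50*(-81) = -4050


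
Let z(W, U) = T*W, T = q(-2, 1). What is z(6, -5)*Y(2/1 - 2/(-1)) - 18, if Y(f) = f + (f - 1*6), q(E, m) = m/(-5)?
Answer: -102/5 ≈ -20.400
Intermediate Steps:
q(E, m) = -m/5 (q(E, m) = m*(-1/5) = -m/5)
T = -1/5 (T = -1/5*1 = -1/5 ≈ -0.20000)
z(W, U) = -W/5
Y(f) = -6 + 2*f (Y(f) = f + (f - 6) = f + (-6 + f) = -6 + 2*f)
z(6, -5)*Y(2/1 - 2/(-1)) - 18 = (-1/5*6)*(-6 + 2*(2/1 - 2/(-1))) - 18 = -6*(-6 + 2*(2*1 - 2*(-1)))/5 - 18 = -6*(-6 + 2*(2 + 2))/5 - 18 = -6*(-6 + 2*4)/5 - 18 = -6*(-6 + 8)/5 - 18 = -6/5*2 - 18 = -12/5 - 18 = -102/5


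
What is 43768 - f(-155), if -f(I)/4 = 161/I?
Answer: 6783396/155 ≈ 43764.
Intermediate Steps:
f(I) = -644/I
43768 - f(-155) = 43768 - (-644)/(-155) = 43768 - (-644)*(-1)/155 = 43768 - 1*644/155 = 43768 - 644/155 = 6783396/155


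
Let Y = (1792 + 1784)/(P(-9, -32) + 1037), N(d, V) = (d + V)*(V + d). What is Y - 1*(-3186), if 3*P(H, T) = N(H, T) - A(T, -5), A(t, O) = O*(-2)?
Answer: 2541030/797 ≈ 3188.2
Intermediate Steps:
N(d, V) = (V + d)**2 (N(d, V) = (V + d)*(V + d) = (V + d)**2)
A(t, O) = -2*O
P(H, T) = -10/3 + (H + T)**2/3 (P(H, T) = ((T + H)**2 - (-2)*(-5))/3 = ((H + T)**2 - 1*10)/3 = ((H + T)**2 - 10)/3 = (-10 + (H + T)**2)/3 = -10/3 + (H + T)**2/3)
Y = 1788/797 (Y = (1792 + 1784)/((-10/3 + (-9 - 32)**2/3) + 1037) = 3576/((-10/3 + (1/3)*(-41)**2) + 1037) = 3576/((-10/3 + (1/3)*1681) + 1037) = 3576/((-10/3 + 1681/3) + 1037) = 3576/(557 + 1037) = 3576/1594 = 3576*(1/1594) = 1788/797 ≈ 2.2434)
Y - 1*(-3186) = 1788/797 - 1*(-3186) = 1788/797 + 3186 = 2541030/797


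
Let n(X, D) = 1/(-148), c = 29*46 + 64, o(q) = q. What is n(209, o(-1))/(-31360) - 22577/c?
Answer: -52393088581/3244254720 ≈ -16.150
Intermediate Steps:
c = 1398 (c = 1334 + 64 = 1398)
n(X, D) = -1/148
n(209, o(-1))/(-31360) - 22577/c = -1/148/(-31360) - 22577/1398 = -1/148*(-1/31360) - 22577*1/1398 = 1/4641280 - 22577/1398 = -52393088581/3244254720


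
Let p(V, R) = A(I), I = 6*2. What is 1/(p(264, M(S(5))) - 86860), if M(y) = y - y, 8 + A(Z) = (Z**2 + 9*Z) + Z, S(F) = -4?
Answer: -1/86604 ≈ -1.1547e-5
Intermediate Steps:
I = 12
A(Z) = -8 + Z**2 + 10*Z (A(Z) = -8 + ((Z**2 + 9*Z) + Z) = -8 + (Z**2 + 10*Z) = -8 + Z**2 + 10*Z)
M(y) = 0
p(V, R) = 256 (p(V, R) = -8 + 12**2 + 10*12 = -8 + 144 + 120 = 256)
1/(p(264, M(S(5))) - 86860) = 1/(256 - 86860) = 1/(-86604) = -1/86604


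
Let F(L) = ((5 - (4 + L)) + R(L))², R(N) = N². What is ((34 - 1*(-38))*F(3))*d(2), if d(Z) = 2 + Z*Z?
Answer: 21168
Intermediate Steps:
F(L) = (1 + L² - L)² (F(L) = ((5 - (4 + L)) + L²)² = ((5 + (-4 - L)) + L²)² = ((1 - L) + L²)² = (1 + L² - L)²)
d(Z) = 2 + Z²
((34 - 1*(-38))*F(3))*d(2) = ((34 - 1*(-38))*(1 + 3² - 1*3)²)*(2 + 2²) = ((34 + 38)*(1 + 9 - 3)²)*(2 + 4) = (72*7²)*6 = (72*49)*6 = 3528*6 = 21168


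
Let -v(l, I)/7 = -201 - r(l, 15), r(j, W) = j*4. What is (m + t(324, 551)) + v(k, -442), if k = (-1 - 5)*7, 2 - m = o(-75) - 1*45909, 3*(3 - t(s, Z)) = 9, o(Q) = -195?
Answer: 46337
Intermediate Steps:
r(j, W) = 4*j
t(s, Z) = 0 (t(s, Z) = 3 - ⅓*9 = 3 - 3 = 0)
m = 46106 (m = 2 - (-195 - 1*45909) = 2 - (-195 - 45909) = 2 - 1*(-46104) = 2 + 46104 = 46106)
k = -42 (k = -6*7 = -42)
v(l, I) = 1407 + 28*l (v(l, I) = -7*(-201 - 4*l) = 1407 + 28*l)
(m + t(324, 551)) + v(k, -442) = (46106 + 0) + (1407 + 28*(-42)) = 46106 + (1407 - 1176) = 46106 + 231 = 46337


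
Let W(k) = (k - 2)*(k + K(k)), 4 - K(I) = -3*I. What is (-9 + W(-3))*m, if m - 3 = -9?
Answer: -186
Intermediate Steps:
m = -6 (m = 3 - 9 = -6)
K(I) = 4 + 3*I (K(I) = 4 - (-3)*I = 4 + 3*I)
W(k) = (-2 + k)*(4 + 4*k) (W(k) = (k - 2)*(k + (4 + 3*k)) = (-2 + k)*(4 + 4*k))
(-9 + W(-3))*m = (-9 + (-8 - 4*(-3) + 4*(-3)**2))*(-6) = (-9 + (-8 + 12 + 4*9))*(-6) = (-9 + (-8 + 12 + 36))*(-6) = (-9 + 40)*(-6) = 31*(-6) = -186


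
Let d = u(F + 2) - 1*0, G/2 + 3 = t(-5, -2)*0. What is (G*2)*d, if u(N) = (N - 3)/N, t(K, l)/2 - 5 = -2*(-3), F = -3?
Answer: -48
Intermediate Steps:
t(K, l) = 22 (t(K, l) = 10 + 2*(-2*(-3)) = 10 + 2*6 = 10 + 12 = 22)
u(N) = (-3 + N)/N
G = -6 (G = -6 + 2*(22*0) = -6 + 2*0 = -6 + 0 = -6)
d = 4 (d = (-3 + (-3 + 2))/(-3 + 2) - 1*0 = (-3 - 1)/(-1) + 0 = -1*(-4) + 0 = 4 + 0 = 4)
(G*2)*d = -6*2*4 = -12*4 = -48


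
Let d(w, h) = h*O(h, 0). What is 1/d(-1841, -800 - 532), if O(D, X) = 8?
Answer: -1/10656 ≈ -9.3844e-5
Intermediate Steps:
d(w, h) = 8*h (d(w, h) = h*8 = 8*h)
1/d(-1841, -800 - 532) = 1/(8*(-800 - 532)) = 1/(8*(-1332)) = 1/(-10656) = -1/10656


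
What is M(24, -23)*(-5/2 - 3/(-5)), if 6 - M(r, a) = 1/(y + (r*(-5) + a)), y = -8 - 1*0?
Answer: -17233/1510 ≈ -11.413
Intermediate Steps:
y = -8 (y = -8 + 0 = -8)
M(r, a) = 6 - 1/(-8 + a - 5*r) (M(r, a) = 6 - 1/(-8 + (r*(-5) + a)) = 6 - 1/(-8 + (-5*r + a)) = 6 - 1/(-8 + (a - 5*r)) = 6 - 1/(-8 + a - 5*r))
M(24, -23)*(-5/2 - 3/(-5)) = ((49 - 6*(-23) + 30*24)/(8 - 1*(-23) + 5*24))*(-5/2 - 3/(-5)) = ((49 + 138 + 720)/(8 + 23 + 120))*(-5*½ - 3*(-⅕)) = (907/151)*(-5/2 + ⅗) = ((1/151)*907)*(-19/10) = (907/151)*(-19/10) = -17233/1510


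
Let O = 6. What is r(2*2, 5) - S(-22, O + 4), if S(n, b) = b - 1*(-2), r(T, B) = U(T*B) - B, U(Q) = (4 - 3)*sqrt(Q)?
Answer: -17 + 2*sqrt(5) ≈ -12.528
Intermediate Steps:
U(Q) = sqrt(Q) (U(Q) = 1*sqrt(Q) = sqrt(Q))
r(T, B) = sqrt(B*T) - B (r(T, B) = sqrt(T*B) - B = sqrt(B*T) - B)
S(n, b) = 2 + b (S(n, b) = b + 2 = 2 + b)
r(2*2, 5) - S(-22, O + 4) = (sqrt(5*(2*2)) - 1*5) - (2 + (6 + 4)) = (sqrt(5*4) - 5) - (2 + 10) = (sqrt(20) - 5) - 1*12 = (2*sqrt(5) - 5) - 12 = (-5 + 2*sqrt(5)) - 12 = -17 + 2*sqrt(5)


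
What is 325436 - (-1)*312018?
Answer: 637454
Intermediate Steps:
325436 - (-1)*312018 = 325436 - 1*(-312018) = 325436 + 312018 = 637454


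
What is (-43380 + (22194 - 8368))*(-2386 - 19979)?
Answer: 660975210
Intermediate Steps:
(-43380 + (22194 - 8368))*(-2386 - 19979) = (-43380 + 13826)*(-22365) = -29554*(-22365) = 660975210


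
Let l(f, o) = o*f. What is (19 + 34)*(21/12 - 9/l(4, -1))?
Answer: 212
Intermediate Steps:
l(f, o) = f*o
(19 + 34)*(21/12 - 9/l(4, -1)) = (19 + 34)*(21/12 - 9/(4*(-1))) = 53*(21*(1/12) - 9/(-4)) = 53*(7/4 - 9*(-1/4)) = 53*(7/4 + 9/4) = 53*4 = 212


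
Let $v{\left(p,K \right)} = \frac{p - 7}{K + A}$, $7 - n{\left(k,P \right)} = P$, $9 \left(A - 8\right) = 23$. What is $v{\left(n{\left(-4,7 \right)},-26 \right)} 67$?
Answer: $\frac{4221}{139} \approx 30.367$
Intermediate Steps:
$A = \frac{95}{9}$ ($A = 8 + \frac{1}{9} \cdot 23 = 8 + \frac{23}{9} = \frac{95}{9} \approx 10.556$)
$n{\left(k,P \right)} = 7 - P$
$v{\left(p,K \right)} = \frac{-7 + p}{\frac{95}{9} + K}$ ($v{\left(p,K \right)} = \frac{p - 7}{K + \frac{95}{9}} = \frac{-7 + p}{\frac{95}{9} + K}$)
$v{\left(n{\left(-4,7 \right)},-26 \right)} 67 = \frac{9 \left(-7 + \left(7 - 7\right)\right)}{95 + 9 \left(-26\right)} 67 = \frac{9 \left(-7 + \left(7 - 7\right)\right)}{95 - 234} \cdot 67 = \frac{9 \left(-7 + 0\right)}{-139} \cdot 67 = 9 \left(- \frac{1}{139}\right) \left(-7\right) 67 = \frac{63}{139} \cdot 67 = \frac{4221}{139}$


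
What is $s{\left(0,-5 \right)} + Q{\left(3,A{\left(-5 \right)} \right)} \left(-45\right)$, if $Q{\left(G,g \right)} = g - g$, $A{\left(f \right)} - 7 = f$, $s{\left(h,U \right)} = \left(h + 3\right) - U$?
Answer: $8$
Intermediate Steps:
$s{\left(h,U \right)} = 3 + h - U$ ($s{\left(h,U \right)} = \left(3 + h\right) - U = 3 + h - U$)
$A{\left(f \right)} = 7 + f$
$Q{\left(G,g \right)} = 0$
$s{\left(0,-5 \right)} + Q{\left(3,A{\left(-5 \right)} \right)} \left(-45\right) = \left(3 + 0 - -5\right) + 0 \left(-45\right) = \left(3 + 0 + 5\right) + 0 = 8 + 0 = 8$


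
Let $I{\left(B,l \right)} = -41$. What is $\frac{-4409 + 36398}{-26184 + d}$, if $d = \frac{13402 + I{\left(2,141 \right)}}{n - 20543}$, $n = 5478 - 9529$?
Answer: $- \frac{786737466}{643982657} \approx -1.2217$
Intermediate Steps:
$n = -4051$
$d = - \frac{13361}{24594}$ ($d = \frac{13402 - 41}{-4051 - 20543} = \frac{13361}{-4051 - 20543} = \frac{13361}{-24594} = 13361 \left(- \frac{1}{24594}\right) = - \frac{13361}{24594} \approx -0.54326$)
$\frac{-4409 + 36398}{-26184 + d} = \frac{-4409 + 36398}{-26184 - \frac{13361}{24594}} = \frac{31989}{- \frac{643982657}{24594}} = 31989 \left(- \frac{24594}{643982657}\right) = - \frac{786737466}{643982657}$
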